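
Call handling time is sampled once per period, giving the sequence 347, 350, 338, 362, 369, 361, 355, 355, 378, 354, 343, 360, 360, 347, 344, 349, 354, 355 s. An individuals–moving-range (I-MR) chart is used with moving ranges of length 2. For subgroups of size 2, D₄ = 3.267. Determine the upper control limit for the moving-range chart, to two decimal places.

31.13

Moving ranges: 3, 12, 24, 7, 8, 6, 0, 23, 24, 11, 17, 0, 13, 3, 5, 5, 1; M̄R̄ = 162.0000 / 17 = 9.5294
UCL_MR = D₄·M̄R̄ = 3.267 × 9.5294 = 31.1326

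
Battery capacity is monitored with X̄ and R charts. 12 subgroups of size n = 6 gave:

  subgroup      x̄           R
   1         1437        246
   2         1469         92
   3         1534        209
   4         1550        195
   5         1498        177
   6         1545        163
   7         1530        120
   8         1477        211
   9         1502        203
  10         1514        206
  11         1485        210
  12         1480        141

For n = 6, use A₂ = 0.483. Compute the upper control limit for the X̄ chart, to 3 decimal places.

X̄̄ = (1437 + 1469 + 1534 + 1550 + 1498 + 1545 + 1530 + 1477 + 1502 + 1514 + 1485 + 1480) / 12 = 18021.0000 / 12 = 1501.7500
R̄ = (246 + 92 + 209 + 195 + 177 + 163 + 120 + 211 + 203 + 206 + 210 + 141) / 12 = 2173.0000 / 12 = 181.0833
UCL = X̄̄ + A₂·R̄ = 1501.7500 + 0.483 × 181.0833 = 1589.2133

1589.213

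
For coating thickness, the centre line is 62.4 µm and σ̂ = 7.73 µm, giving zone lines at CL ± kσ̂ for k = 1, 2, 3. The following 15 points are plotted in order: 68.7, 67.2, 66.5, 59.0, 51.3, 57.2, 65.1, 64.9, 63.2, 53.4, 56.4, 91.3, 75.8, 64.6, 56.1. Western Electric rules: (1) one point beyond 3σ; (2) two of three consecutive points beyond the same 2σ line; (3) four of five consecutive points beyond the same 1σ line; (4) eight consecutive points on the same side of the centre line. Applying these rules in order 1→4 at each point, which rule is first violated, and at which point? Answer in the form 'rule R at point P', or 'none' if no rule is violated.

Zone of each point (C = within 1σ̂, B = 1σ̂–2σ̂, A = 2σ̂–3σ̂, * = beyond 3σ̂; sign = side of CL): 1:+C, 2:+C, 3:+C, 4:-C, 5:-B, 6:-C, 7:+C, 8:+C, 9:+C, 10:-B, 11:-C, 12:+*, 13:+B, 14:+C, 15:-C
Rule 1 (one point beyond the 3σ limits) is satisfied at point 12.

rule 1 at point 12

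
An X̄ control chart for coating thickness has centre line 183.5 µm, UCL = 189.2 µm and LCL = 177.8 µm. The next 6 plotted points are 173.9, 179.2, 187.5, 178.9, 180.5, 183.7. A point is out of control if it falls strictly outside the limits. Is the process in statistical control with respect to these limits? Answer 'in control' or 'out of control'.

Compare each point to [177.8, 189.2]: sample 1 = 173.9 < LCL.

out of control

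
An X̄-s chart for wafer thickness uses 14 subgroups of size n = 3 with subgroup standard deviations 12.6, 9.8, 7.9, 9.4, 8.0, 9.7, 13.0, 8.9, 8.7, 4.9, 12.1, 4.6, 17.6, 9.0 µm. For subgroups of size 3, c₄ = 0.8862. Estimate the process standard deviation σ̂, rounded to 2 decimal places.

10.98

s̄ = (12.6 + 9.8 + 7.9 + 9.4 + 8.0 + 9.7 + 13.0 + 8.9 + 8.7 + 4.9 + 12.1 + 4.6 + 17.6 + 9.0) / 14 = 9.7286
σ̂ = s̄ / c₄ = 9.7286 / 0.8862 = 10.9779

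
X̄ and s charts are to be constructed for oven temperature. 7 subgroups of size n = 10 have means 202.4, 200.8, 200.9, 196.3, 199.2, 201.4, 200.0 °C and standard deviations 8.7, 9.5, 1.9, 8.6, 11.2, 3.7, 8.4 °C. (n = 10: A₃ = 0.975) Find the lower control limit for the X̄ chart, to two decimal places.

X̄̄ = (202.4 + 200.8 + 200.9 + 196.3 + 199.2 + 201.4 + 200.0) / 7 = 200.1429
s̄ = (8.7 + 9.5 + 1.9 + 8.6 + 11.2 + 3.7 + 8.4) / 7 = 7.4286
LCL = X̄̄ − A₃·s̄ = 200.1429 − 0.975 × 7.4286 = 192.9000

192.90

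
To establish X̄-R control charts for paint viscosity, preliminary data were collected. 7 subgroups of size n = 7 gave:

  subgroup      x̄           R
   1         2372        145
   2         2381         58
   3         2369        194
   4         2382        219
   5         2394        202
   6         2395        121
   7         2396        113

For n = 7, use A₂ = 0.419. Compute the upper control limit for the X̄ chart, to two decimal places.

X̄̄ = (2372 + 2381 + 2369 + 2382 + 2394 + 2395 + 2396) / 7 = 16689.0000 / 7 = 2384.1429
R̄ = (145 + 58 + 194 + 219 + 202 + 121 + 113) / 7 = 1052.0000 / 7 = 150.2857
UCL = X̄̄ + A₂·R̄ = 2384.1429 + 0.419 × 150.2857 = 2447.1126

2447.11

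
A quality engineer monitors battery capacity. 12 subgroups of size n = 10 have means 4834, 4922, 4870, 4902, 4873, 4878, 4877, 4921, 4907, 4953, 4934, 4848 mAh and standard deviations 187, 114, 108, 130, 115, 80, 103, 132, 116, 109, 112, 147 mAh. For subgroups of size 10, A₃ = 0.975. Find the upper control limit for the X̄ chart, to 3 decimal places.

5011.306

X̄̄ = (4834 + 4922 + 4870 + 4902 + 4873 + 4878 + 4877 + 4921 + 4907 + 4953 + 4934 + 4848) / 12 = 4893.2500
s̄ = (187 + 114 + 108 + 130 + 115 + 80 + 103 + 132 + 116 + 109 + 112 + 147) / 12 = 121.0833
UCL = X̄̄ + A₃·s̄ = 4893.2500 + 0.975 × 121.0833 = 5011.3062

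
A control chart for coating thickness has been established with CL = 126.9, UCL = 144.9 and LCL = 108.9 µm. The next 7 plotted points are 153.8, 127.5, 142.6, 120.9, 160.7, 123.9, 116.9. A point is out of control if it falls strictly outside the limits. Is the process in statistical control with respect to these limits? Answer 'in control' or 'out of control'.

out of control

Compare each point to [108.9, 144.9]: sample 1 = 153.8 > UCL; sample 5 = 160.7 > UCL.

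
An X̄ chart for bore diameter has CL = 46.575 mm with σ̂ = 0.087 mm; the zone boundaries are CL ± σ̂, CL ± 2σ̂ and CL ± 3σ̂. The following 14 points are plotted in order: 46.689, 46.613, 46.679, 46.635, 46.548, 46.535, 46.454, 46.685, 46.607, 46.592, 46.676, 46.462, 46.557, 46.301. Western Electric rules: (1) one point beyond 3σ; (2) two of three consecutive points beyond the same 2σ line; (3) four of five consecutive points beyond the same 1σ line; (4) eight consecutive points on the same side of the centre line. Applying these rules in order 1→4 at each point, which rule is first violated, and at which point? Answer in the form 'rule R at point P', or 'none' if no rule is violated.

Zone of each point (C = within 1σ̂, B = 1σ̂–2σ̂, A = 2σ̂–3σ̂, * = beyond 3σ̂; sign = side of CL): 1:+B, 2:+C, 3:+B, 4:+C, 5:-C, 6:-C, 7:-B, 8:+B, 9:+C, 10:+C, 11:+B, 12:-B, 13:-C, 14:-*
Rule 1 (one point beyond the 3σ limits) is satisfied at point 14.

rule 1 at point 14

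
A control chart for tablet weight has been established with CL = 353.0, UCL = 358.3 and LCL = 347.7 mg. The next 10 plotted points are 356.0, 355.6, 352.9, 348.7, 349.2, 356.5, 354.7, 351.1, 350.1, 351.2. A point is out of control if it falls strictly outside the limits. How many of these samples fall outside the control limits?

0

All 10 points lie within [347.7, 358.3].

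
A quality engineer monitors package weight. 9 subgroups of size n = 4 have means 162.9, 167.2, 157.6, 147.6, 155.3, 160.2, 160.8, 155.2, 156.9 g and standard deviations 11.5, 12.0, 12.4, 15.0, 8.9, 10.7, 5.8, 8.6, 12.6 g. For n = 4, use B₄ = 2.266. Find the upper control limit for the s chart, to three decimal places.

s̄ = (11.5 + 12.0 + 12.4 + 15.0 + 8.9 + 10.7 + 5.8 + 8.6 + 12.6) / 9 = 10.8333
UCL_s = B₄·s̄ = 2.266 × 10.8333 = 24.5483

24.548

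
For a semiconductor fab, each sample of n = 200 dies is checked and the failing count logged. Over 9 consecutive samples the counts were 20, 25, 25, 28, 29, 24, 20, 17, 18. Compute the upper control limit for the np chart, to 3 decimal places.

p̄ = Σdᵢ / (k·n) = 206 / (9 × 200) = 0.11444
UCL = np̄ + 3·√(np̄(1−p̄)) = 22.8889 + 3 × √(22.8889×0.88556) = 22.8889 + 3 × 4.5022 = 36.3953

36.395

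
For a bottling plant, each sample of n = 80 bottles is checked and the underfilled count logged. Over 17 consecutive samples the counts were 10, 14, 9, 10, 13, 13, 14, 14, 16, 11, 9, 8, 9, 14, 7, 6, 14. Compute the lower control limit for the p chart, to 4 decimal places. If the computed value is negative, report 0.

p̄ = Σdᵢ / (k·n) = 191 / (17 × 80) = 0.14044
LCL = p̄ − 3·√(p̄(1−p̄)/n) = 0.14044 − 3 × 0.03885 = 0.02390

0.0239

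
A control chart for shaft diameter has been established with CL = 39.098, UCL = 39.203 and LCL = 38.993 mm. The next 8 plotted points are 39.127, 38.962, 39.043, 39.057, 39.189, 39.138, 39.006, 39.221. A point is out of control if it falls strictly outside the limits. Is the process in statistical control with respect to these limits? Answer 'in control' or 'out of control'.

Compare each point to [38.993, 39.203]: sample 2 = 38.962 < LCL; sample 8 = 39.221 > UCL.

out of control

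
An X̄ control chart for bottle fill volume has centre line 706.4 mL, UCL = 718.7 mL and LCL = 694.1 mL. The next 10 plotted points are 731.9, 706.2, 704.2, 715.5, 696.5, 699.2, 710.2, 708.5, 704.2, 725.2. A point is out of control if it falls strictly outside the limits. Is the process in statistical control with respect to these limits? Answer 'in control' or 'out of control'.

Compare each point to [694.1, 718.7]: sample 1 = 731.9 > UCL; sample 10 = 725.2 > UCL.

out of control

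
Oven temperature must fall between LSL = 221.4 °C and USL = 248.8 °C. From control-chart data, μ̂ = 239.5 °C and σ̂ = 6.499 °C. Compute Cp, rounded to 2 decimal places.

Cp = (USL − LSL) / (6σ̂) = (248.8 − 221.4) / (6 × 6.499) = 27.4000 / 38.9940 = 0.7027

0.70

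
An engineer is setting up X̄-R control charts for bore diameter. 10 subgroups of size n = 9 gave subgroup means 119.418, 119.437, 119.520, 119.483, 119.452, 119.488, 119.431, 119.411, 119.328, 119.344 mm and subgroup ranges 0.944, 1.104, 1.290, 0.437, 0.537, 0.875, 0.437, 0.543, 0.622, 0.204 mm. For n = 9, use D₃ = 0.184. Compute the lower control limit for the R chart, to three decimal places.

0.129

R̄ = (0.944 + 1.104 + 1.290 + 0.437 + 0.537 + 0.875 + 0.437 + 0.543 + 0.622 + 0.204) / 10 = 6.9930 / 10 = 0.6993
LCL_R = D₃·R̄ = 0.184 × 0.6993 = 0.1287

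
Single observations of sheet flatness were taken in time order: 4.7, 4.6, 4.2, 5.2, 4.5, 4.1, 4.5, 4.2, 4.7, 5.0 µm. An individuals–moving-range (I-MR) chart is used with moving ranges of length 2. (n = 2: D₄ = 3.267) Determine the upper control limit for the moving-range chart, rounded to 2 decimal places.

Moving ranges: 0.1, 0.4, 1.0, 0.7, 0.4, 0.4, 0.3, 0.5, 0.3; M̄R̄ = 4.1000 / 9 = 0.4556
UCL_MR = D₄·M̄R̄ = 3.267 × 0.4556 = 1.4883

1.49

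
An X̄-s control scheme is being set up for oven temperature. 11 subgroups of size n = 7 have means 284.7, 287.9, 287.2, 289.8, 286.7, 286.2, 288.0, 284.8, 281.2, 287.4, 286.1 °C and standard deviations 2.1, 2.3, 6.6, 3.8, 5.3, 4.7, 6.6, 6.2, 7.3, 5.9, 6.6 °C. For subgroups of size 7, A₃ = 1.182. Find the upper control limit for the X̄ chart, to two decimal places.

X̄̄ = (284.7 + 287.9 + 287.2 + 289.8 + 286.7 + 286.2 + 288.0 + 284.8 + 281.2 + 287.4 + 286.1) / 11 = 286.3636
s̄ = (2.1 + 2.3 + 6.6 + 3.8 + 5.3 + 4.7 + 6.6 + 6.2 + 7.3 + 5.9 + 6.6) / 11 = 5.2182
UCL = X̄̄ + A₃·s̄ = 286.3636 + 1.182 × 5.2182 = 292.5315

292.53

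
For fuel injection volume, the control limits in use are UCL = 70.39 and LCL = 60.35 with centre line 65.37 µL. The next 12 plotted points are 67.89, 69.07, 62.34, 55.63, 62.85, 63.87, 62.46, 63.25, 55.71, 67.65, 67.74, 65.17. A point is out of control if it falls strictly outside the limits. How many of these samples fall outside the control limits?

Compare each point to [60.35, 70.39]: sample 4 = 55.63 < LCL; sample 9 = 55.71 < LCL.

2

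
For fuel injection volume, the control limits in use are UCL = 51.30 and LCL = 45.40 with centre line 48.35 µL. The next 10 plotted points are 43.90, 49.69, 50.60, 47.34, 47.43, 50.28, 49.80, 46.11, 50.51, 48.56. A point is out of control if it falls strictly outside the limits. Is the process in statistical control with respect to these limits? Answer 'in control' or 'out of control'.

out of control

Compare each point to [45.40, 51.30]: sample 1 = 43.90 < LCL.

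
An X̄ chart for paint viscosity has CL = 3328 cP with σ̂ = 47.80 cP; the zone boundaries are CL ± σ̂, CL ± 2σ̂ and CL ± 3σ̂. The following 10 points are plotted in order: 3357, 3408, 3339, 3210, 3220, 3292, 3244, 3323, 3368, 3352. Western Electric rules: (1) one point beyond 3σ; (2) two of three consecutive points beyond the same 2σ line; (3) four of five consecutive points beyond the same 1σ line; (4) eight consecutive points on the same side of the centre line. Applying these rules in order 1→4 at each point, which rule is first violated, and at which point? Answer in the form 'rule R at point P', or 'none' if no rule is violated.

rule 2 at point 5

Zone of each point (C = within 1σ̂, B = 1σ̂–2σ̂, A = 2σ̂–3σ̂, * = beyond 3σ̂; sign = side of CL): 1:+C, 2:+B, 3:+C, 4:-A, 5:-A, 6:-C, 7:-B, 8:-C, 9:+C, 10:+C
Rule 2 (two of three consecutive points beyond the same 2σ limit) is satisfied at point 5.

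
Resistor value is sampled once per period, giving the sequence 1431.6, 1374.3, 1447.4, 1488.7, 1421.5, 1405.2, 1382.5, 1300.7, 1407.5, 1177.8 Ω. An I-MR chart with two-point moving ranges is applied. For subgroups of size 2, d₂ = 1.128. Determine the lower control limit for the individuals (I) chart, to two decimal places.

1177.99

X̄ = (1431.6 + 1374.3 + 1447.4 + 1488.7 + 1421.5 + 1405.2 + 1382.5 + 1300.7 + 1407.5 + 1177.8) / 10 = 1383.7200
Moving ranges: 57.3, 73.1, 41.3, 67.2, 16.3, 22.7, 81.8, 106.8, 229.7; M̄R̄ = 696.2000 / 9 = 77.3556
LCL = X̄ − 3·M̄R̄/d₂ = 1383.7200 − 3 × 77.3556 / 1.128 = 1177.9871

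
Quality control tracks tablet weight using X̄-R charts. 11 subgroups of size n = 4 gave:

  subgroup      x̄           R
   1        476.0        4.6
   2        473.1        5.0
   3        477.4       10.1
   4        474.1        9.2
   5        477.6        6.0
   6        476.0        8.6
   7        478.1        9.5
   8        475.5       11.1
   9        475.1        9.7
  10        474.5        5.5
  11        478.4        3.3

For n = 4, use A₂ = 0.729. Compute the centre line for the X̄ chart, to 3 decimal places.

475.982

X̄̄ = (476.0 + 473.1 + 477.4 + 474.1 + 477.6 + 476.0 + 478.1 + 475.5 + 475.1 + 474.5 + 478.4) / 11 = 5235.8000 / 11 = 475.9818
CL = X̄̄ = 475.9818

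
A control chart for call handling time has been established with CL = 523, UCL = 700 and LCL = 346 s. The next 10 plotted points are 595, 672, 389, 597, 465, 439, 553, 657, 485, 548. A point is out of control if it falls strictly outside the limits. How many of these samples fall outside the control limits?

All 10 points lie within [346, 700].

0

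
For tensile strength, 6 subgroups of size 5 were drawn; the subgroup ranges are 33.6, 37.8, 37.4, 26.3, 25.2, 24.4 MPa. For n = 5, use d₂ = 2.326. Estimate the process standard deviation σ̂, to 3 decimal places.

13.234

R̄ = (33.6 + 37.8 + 37.4 + 26.3 + 25.2 + 24.4) / 6 = 30.7833
σ̂ = R̄ / d₂ = 30.7833 / 2.326 = 13.2345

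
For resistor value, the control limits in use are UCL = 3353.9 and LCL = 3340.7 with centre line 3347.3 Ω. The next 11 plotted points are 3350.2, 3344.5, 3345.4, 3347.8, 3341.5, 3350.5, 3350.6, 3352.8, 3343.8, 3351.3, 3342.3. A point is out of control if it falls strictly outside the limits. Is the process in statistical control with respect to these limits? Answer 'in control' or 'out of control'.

All 11 points lie within [3340.7, 3353.9].

in control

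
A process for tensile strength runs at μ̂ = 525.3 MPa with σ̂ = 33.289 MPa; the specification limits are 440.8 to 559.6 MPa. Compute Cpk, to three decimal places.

0.343

Cpu = (USL − μ̂) / (3σ̂) = (559.6 − 525.3) / (3 × 33.289) = 0.3435; Cpl = (μ̂ − LSL) / (3σ̂) = (525.3 − 440.8) / (3 × 33.289) = 0.8461; Cpk = min(Cpu, Cpl) = 0.3435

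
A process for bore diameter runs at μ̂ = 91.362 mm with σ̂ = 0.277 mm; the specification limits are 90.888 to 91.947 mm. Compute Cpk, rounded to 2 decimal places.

Cpu = (USL − μ̂) / (3σ̂) = (91.947 − 91.362) / (3 × 0.277) = 0.7040; Cpl = (μ̂ − LSL) / (3σ̂) = (91.362 − 90.888) / (3 × 0.277) = 0.5704; Cpk = min(Cpu, Cpl) = 0.5704

0.57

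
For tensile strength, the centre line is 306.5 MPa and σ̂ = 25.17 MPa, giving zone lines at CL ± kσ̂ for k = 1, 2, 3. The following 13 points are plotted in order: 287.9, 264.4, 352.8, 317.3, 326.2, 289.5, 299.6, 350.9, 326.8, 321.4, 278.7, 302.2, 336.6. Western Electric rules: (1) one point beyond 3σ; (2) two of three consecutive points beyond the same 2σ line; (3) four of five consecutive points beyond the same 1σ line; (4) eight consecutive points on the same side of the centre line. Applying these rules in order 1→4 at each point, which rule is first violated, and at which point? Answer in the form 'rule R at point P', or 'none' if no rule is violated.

Zone of each point (C = within 1σ̂, B = 1σ̂–2σ̂, A = 2σ̂–3σ̂, * = beyond 3σ̂; sign = side of CL): 1:-C, 2:-B, 3:+B, 4:+C, 5:+C, 6:-C, 7:-C, 8:+B, 9:+C, 10:+C, 11:-B, 12:-C, 13:+B
No rule fires across all 13 points.

none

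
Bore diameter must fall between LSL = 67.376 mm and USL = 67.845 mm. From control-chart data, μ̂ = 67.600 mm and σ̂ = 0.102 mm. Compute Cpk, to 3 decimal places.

Cpu = (USL − μ̂) / (3σ̂) = (67.845 − 67.600) / (3 × 0.102) = 0.8007; Cpl = (μ̂ − LSL) / (3σ̂) = (67.600 − 67.376) / (3 × 0.102) = 0.7320; Cpk = min(Cpu, Cpl) = 0.7320

0.732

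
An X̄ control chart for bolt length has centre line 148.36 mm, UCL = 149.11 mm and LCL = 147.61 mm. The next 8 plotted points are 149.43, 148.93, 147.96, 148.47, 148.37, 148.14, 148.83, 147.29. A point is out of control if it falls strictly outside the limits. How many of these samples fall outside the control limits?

Compare each point to [147.61, 149.11]: sample 1 = 149.43 > UCL; sample 8 = 147.29 < LCL.

2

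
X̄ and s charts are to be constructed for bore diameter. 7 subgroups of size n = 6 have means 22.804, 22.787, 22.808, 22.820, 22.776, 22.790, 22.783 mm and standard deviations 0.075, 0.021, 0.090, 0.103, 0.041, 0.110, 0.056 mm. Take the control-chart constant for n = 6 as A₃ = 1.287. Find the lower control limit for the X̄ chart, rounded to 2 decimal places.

22.70

X̄̄ = (22.804 + 22.787 + 22.808 + 22.820 + 22.776 + 22.790 + 22.783) / 7 = 22.7954
s̄ = (0.075 + 0.021 + 0.090 + 0.103 + 0.041 + 0.110 + 0.056) / 7 = 0.0709
LCL = X̄̄ − A₃·s̄ = 22.7954 − 1.287 × 0.0709 = 22.7042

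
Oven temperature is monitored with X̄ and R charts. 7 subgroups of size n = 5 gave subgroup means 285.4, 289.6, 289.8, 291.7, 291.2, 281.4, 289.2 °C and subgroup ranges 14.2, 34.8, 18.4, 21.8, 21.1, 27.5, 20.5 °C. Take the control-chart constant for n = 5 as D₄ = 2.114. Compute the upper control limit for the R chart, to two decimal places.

R̄ = (14.2 + 34.8 + 18.4 + 21.8 + 21.1 + 27.5 + 20.5) / 7 = 158.3000 / 7 = 22.6143
UCL_R = D₄·R̄ = 2.114 × 22.6143 = 47.8066

47.81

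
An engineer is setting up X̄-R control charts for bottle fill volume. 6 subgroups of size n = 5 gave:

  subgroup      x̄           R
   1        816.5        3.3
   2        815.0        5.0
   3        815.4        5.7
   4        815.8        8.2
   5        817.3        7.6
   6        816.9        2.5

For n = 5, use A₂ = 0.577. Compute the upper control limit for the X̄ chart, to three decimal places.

819.256

X̄̄ = (816.5 + 815.0 + 815.4 + 815.8 + 817.3 + 816.9) / 6 = 4896.9000 / 6 = 816.1500
R̄ = (3.3 + 5.0 + 5.7 + 8.2 + 7.6 + 2.5) / 6 = 32.3000 / 6 = 5.3833
UCL = X̄̄ + A₂·R̄ = 816.1500 + 0.577 × 5.3833 = 819.2562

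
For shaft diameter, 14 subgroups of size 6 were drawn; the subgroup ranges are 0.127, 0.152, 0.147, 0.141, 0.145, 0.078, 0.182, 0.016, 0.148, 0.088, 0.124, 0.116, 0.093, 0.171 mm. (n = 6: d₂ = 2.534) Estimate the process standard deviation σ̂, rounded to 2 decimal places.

R̄ = (0.127 + 0.152 + 0.147 + 0.141 + 0.145 + 0.078 + 0.182 + 0.016 + 0.148 + 0.088 + 0.124 + 0.116 + 0.093 + 0.171) / 14 = 0.1234
σ̂ = R̄ / d₂ = 0.1234 / 2.534 = 0.0487

0.05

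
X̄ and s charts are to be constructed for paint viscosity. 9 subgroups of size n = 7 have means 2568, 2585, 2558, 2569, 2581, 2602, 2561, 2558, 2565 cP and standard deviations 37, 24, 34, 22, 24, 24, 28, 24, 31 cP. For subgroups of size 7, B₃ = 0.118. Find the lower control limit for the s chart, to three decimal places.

3.252

s̄ = (37 + 24 + 34 + 22 + 24 + 24 + 28 + 24 + 31) / 9 = 27.5556
LCL_s = B₃·s̄ = 0.118 × 27.5556 = 3.2516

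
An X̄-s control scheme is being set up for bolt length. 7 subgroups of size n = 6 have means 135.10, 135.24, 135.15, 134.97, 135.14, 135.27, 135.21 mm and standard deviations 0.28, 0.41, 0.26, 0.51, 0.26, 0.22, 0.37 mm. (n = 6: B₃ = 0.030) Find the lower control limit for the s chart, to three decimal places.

s̄ = (0.28 + 0.41 + 0.26 + 0.51 + 0.26 + 0.22 + 0.37) / 7 = 0.3300
LCL_s = B₃·s̄ = 0.030 × 0.3300 = 0.0099

0.010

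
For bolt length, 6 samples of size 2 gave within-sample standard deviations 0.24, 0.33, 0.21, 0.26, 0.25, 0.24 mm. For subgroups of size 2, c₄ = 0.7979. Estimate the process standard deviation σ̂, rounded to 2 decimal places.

0.32

s̄ = (0.24 + 0.33 + 0.21 + 0.26 + 0.25 + 0.24) / 6 = 0.2550
σ̂ = s̄ / c₄ = 0.2550 / 0.7979 = 0.3196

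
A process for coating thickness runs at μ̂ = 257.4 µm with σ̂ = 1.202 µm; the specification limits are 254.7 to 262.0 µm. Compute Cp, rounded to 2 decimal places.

1.01

Cp = (USL − LSL) / (6σ̂) = (262.0 − 254.7) / (6 × 1.202) = 7.3000 / 7.2120 = 1.0122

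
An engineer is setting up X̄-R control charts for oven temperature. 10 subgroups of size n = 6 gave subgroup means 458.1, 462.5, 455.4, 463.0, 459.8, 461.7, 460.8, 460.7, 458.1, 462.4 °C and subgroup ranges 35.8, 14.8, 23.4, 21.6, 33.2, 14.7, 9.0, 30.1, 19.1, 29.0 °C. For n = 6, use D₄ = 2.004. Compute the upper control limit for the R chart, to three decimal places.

46.232

R̄ = (35.8 + 14.8 + 23.4 + 21.6 + 33.2 + 14.7 + 9.0 + 30.1 + 19.1 + 29.0) / 10 = 230.7000 / 10 = 23.0700
UCL_R = D₄·R̄ = 2.004 × 23.0700 = 46.2323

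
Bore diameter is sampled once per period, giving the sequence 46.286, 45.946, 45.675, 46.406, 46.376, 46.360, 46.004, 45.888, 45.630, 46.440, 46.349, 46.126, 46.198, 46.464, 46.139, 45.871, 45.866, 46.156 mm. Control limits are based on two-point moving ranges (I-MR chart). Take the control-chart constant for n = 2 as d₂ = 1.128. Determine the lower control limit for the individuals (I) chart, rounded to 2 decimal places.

45.42

X̄ = (46.286 + 45.946 + 45.675 + 46.406 + 46.376 + 46.360 + 46.004 + 45.888 + 45.630 + 46.440 + 46.349 + 46.126 + 46.198 + 46.464 + 46.139 + 45.871 + 45.866 + 46.156) / 18 = 46.1211
Moving ranges: 0.340, 0.271, 0.731, 0.030, 0.016, 0.356, 0.116, 0.258, 0.810, 0.091, 0.223, 0.072, 0.266, 0.325, 0.268, 0.005, 0.290; M̄R̄ = 4.4680 / 17 = 0.2628
LCL = X̄ − 3·M̄R̄/d₂ = 46.1211 − 3 × 0.2628 / 1.128 = 45.4221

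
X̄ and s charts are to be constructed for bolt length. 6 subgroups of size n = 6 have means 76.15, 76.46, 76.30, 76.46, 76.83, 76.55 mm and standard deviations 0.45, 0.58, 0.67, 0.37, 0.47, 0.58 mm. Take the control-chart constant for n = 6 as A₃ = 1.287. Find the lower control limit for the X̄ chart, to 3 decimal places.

75.789

X̄̄ = (76.15 + 76.46 + 76.30 + 76.46 + 76.83 + 76.55) / 6 = 76.4583
s̄ = (0.45 + 0.58 + 0.67 + 0.37 + 0.47 + 0.58) / 6 = 0.5200
LCL = X̄̄ − A₃·s̄ = 76.4583 − 1.287 × 0.5200 = 75.7891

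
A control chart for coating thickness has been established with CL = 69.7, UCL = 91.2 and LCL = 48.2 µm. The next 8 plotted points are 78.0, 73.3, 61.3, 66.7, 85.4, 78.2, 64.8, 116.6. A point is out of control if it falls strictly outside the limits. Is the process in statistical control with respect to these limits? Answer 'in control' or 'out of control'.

Compare each point to [48.2, 91.2]: sample 8 = 116.6 > UCL.

out of control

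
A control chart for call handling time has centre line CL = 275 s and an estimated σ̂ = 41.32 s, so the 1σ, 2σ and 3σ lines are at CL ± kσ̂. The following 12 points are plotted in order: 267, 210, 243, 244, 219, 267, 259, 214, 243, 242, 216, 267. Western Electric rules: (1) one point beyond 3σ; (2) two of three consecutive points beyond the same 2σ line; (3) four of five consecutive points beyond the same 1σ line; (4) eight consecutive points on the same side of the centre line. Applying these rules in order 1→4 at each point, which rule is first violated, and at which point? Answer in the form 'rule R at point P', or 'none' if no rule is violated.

Zone of each point (C = within 1σ̂, B = 1σ̂–2σ̂, A = 2σ̂–3σ̂, * = beyond 3σ̂; sign = side of CL): 1:-C, 2:-B, 3:-C, 4:-C, 5:-B, 6:-C, 7:-C, 8:-B, 9:-C, 10:-C, 11:-B, 12:-C
Rule 4 (eight consecutive points on the same side of the centre line) is satisfied at point 8.

rule 4 at point 8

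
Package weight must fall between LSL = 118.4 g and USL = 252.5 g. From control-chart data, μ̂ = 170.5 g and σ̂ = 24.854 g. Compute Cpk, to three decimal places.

0.699

Cpu = (USL − μ̂) / (3σ̂) = (252.5 − 170.5) / (3 × 24.854) = 1.0998; Cpl = (μ̂ − LSL) / (3σ̂) = (170.5 − 118.4) / (3 × 24.854) = 0.6987; Cpk = min(Cpu, Cpl) = 0.6987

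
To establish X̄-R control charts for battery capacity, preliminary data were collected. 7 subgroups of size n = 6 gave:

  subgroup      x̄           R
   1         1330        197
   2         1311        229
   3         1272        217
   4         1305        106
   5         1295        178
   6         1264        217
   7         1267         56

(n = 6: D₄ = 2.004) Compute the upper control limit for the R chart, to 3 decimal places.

R̄ = (197 + 229 + 217 + 106 + 178 + 217 + 56) / 7 = 1200.0000 / 7 = 171.4286
UCL_R = D₄·R̄ = 2.004 × 171.4286 = 343.5429

343.543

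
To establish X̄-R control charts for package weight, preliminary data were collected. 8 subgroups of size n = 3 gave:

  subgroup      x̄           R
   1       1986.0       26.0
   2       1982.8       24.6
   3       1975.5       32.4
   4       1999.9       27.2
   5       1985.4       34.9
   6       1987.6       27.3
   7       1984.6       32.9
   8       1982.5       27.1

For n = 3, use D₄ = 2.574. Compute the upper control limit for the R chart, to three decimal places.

R̄ = (26.0 + 24.6 + 32.4 + 27.2 + 34.9 + 27.3 + 32.9 + 27.1) / 8 = 232.4000 / 8 = 29.0500
UCL_R = D₄·R̄ = 2.574 × 29.0500 = 74.7747

74.775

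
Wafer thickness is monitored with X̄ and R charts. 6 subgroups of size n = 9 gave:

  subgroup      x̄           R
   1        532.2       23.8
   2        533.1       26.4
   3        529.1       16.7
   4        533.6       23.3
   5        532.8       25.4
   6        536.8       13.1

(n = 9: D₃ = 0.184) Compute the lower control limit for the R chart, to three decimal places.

3.947

R̄ = (23.8 + 26.4 + 16.7 + 23.3 + 25.4 + 13.1) / 6 = 128.7000 / 6 = 21.4500
LCL_R = D₃·R̄ = 0.184 × 21.4500 = 3.9468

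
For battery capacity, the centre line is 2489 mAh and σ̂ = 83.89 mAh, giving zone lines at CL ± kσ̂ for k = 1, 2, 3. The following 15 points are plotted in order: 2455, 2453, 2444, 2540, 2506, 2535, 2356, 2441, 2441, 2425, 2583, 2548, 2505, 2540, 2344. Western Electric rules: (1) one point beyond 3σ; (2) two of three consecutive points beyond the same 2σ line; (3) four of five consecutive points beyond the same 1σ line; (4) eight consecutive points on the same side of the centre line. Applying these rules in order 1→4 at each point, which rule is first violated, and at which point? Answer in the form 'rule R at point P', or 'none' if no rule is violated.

Zone of each point (C = within 1σ̂, B = 1σ̂–2σ̂, A = 2σ̂–3σ̂, * = beyond 3σ̂; sign = side of CL): 1:-C, 2:-C, 3:-C, 4:+C, 5:+C, 6:+C, 7:-B, 8:-C, 9:-C, 10:-C, 11:+B, 12:+C, 13:+C, 14:+C, 15:-B
No rule fires across all 15 points.

none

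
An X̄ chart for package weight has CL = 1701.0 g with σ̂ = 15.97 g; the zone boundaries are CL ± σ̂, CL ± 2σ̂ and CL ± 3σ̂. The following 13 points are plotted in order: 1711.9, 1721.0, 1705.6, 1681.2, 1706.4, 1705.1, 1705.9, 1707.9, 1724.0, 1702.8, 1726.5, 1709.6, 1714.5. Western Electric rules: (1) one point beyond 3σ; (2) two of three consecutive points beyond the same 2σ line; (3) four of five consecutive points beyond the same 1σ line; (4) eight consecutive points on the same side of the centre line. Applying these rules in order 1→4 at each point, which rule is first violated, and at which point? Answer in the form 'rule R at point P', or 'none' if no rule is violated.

rule 4 at point 12

Zone of each point (C = within 1σ̂, B = 1σ̂–2σ̂, A = 2σ̂–3σ̂, * = beyond 3σ̂; sign = side of CL): 1:+C, 2:+B, 3:+C, 4:-B, 5:+C, 6:+C, 7:+C, 8:+C, 9:+B, 10:+C, 11:+B, 12:+C, 13:+C
Rule 4 (eight consecutive points on the same side of the centre line) is satisfied at point 12.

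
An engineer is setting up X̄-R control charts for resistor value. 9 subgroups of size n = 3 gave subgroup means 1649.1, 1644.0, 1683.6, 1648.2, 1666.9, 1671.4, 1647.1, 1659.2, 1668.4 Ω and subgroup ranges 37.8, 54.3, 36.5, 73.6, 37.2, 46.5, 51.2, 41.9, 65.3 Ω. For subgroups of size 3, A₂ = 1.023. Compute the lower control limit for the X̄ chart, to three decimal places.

1609.265

X̄̄ = (1649.1 + 1644.0 + 1683.6 + 1648.2 + 1666.9 + 1671.4 + 1647.1 + 1659.2 + 1668.4) / 9 = 14937.9000 / 9 = 1659.7667
R̄ = (37.8 + 54.3 + 36.5 + 73.6 + 37.2 + 46.5 + 51.2 + 41.9 + 65.3) / 9 = 444.3000 / 9 = 49.3667
LCL = X̄̄ − A₂·R̄ = 1659.7667 − 1.023 × 49.3667 = 1609.2646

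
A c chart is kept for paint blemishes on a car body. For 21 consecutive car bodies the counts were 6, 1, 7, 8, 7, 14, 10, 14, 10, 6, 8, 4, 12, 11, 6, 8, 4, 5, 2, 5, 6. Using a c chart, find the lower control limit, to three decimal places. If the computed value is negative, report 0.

0.000

c̄ = (6 + 1 + 7 + 8 + 7 + 14 + 10 + 14 + 10 + 6 + 8 + 4 + 12 + 11 + 6 + 8 + 4 + 5 + 2 + 5 + 6) / 21 = 154 / 21 = 7.3333
LCL = c̄ − 3√c̄ = 7.3333 − 3 × 2.7080 = -0.7907 → 0 (cannot be negative)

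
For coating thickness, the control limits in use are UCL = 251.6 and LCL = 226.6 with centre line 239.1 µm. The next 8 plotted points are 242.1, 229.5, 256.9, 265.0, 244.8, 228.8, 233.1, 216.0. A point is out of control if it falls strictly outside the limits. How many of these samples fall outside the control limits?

3

Compare each point to [226.6, 251.6]: sample 3 = 256.9 > UCL; sample 4 = 265.0 > UCL; sample 8 = 216.0 < LCL.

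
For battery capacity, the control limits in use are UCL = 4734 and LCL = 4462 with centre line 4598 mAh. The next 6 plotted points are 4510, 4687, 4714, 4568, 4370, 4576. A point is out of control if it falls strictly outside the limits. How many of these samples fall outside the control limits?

1

Compare each point to [4462, 4734]: sample 5 = 4370 < LCL.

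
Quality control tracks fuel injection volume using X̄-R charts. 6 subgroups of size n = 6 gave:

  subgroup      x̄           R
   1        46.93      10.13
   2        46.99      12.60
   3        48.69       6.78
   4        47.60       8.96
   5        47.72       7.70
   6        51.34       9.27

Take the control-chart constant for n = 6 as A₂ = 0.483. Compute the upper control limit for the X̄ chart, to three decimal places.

X̄̄ = (46.93 + 46.99 + 48.69 + 47.60 + 47.72 + 51.34) / 6 = 289.2700 / 6 = 48.2117
R̄ = (10.13 + 12.60 + 6.78 + 8.96 + 7.70 + 9.27) / 6 = 55.4400 / 6 = 9.2400
UCL = X̄̄ + A₂·R̄ = 48.2117 + 0.483 × 9.2400 = 52.6746

52.675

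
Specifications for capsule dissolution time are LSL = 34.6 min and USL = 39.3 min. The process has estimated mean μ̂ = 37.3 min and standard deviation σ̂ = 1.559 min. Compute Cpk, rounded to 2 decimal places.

0.43

Cpu = (USL − μ̂) / (3σ̂) = (39.3 − 37.3) / (3 × 1.559) = 0.4276; Cpl = (μ̂ − LSL) / (3σ̂) = (37.3 − 34.6) / (3 × 1.559) = 0.5773; Cpk = min(Cpu, Cpl) = 0.4276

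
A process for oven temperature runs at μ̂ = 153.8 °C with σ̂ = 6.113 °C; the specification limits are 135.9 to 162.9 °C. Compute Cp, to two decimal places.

0.74

Cp = (USL − LSL) / (6σ̂) = (162.9 − 135.9) / (6 × 6.113) = 27.0000 / 36.6780 = 0.7361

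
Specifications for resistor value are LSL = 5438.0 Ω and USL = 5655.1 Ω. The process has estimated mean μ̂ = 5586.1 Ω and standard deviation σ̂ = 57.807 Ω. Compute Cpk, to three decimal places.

0.398

Cpu = (USL − μ̂) / (3σ̂) = (5655.1 − 5586.1) / (3 × 57.807) = 0.3979; Cpl = (μ̂ − LSL) / (3σ̂) = (5586.1 − 5438.0) / (3 × 57.807) = 0.8540; Cpk = min(Cpu, Cpl) = 0.3979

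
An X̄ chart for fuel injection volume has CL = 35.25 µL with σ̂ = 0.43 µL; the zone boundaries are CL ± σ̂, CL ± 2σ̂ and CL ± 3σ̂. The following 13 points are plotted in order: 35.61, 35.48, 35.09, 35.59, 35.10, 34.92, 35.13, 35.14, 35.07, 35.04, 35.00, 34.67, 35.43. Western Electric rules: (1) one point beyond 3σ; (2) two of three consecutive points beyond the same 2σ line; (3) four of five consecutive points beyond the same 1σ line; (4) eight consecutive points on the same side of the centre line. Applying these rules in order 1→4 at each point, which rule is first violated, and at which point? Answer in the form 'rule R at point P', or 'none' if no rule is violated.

Zone of each point (C = within 1σ̂, B = 1σ̂–2σ̂, A = 2σ̂–3σ̂, * = beyond 3σ̂; sign = side of CL): 1:+C, 2:+C, 3:-C, 4:+C, 5:-C, 6:-C, 7:-C, 8:-C, 9:-C, 10:-C, 11:-C, 12:-B, 13:+C
Rule 4 (eight consecutive points on the same side of the centre line) is satisfied at point 12.

rule 4 at point 12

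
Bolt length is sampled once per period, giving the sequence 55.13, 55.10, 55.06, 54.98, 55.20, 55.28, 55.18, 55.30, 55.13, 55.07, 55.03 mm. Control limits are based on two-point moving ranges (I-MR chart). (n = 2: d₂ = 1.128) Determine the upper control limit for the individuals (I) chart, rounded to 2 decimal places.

X̄ = (55.13 + 55.10 + 55.06 + 54.98 + 55.20 + 55.28 + 55.18 + 55.30 + 55.13 + 55.07 + 55.03) / 11 = 55.1327
Moving ranges: 0.03, 0.04, 0.08, 0.22, 0.08, 0.10, 0.12, 0.17, 0.06, 0.04; M̄R̄ = 0.9400 / 10 = 0.0940
UCL = X̄ + 3·M̄R̄/d₂ = 55.1327 + 3 × 0.0940 / 1.128 = 55.3827

55.38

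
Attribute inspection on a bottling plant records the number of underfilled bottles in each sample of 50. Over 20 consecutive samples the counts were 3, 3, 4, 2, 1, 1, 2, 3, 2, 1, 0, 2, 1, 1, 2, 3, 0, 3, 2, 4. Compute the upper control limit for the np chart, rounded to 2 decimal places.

6.16

p̄ = Σdᵢ / (k·n) = 40 / (20 × 50) = 0.04000
UCL = np̄ + 3·√(np̄(1−p̄)) = 2.0000 + 3 × √(2.0000×0.96000) = 2.0000 + 3 × 1.3856 = 6.1569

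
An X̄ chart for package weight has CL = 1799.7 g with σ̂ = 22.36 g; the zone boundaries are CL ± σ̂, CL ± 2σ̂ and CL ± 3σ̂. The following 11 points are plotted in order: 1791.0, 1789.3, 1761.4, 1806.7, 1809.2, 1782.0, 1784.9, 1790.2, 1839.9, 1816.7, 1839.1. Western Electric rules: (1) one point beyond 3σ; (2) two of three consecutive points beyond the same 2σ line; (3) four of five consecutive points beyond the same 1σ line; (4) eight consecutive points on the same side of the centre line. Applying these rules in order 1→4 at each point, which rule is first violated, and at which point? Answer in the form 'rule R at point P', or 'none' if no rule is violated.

none

Zone of each point (C = within 1σ̂, B = 1σ̂–2σ̂, A = 2σ̂–3σ̂, * = beyond 3σ̂; sign = side of CL): 1:-C, 2:-C, 3:-B, 4:+C, 5:+C, 6:-C, 7:-C, 8:-C, 9:+B, 10:+C, 11:+B
No rule fires across all 11 points.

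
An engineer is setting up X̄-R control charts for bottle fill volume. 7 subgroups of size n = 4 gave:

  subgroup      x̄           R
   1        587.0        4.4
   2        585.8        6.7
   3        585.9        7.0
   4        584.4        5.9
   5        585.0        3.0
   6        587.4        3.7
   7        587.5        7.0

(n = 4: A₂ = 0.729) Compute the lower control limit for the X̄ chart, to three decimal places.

582.217

X̄̄ = (587.0 + 585.8 + 585.9 + 584.4 + 585.0 + 587.4 + 587.5) / 7 = 4103.0000 / 7 = 586.1429
R̄ = (4.4 + 6.7 + 7.0 + 5.9 + 3.0 + 3.7 + 7.0) / 7 = 37.7000 / 7 = 5.3857
LCL = X̄̄ − A₂·R̄ = 586.1429 − 0.729 × 5.3857 = 582.2167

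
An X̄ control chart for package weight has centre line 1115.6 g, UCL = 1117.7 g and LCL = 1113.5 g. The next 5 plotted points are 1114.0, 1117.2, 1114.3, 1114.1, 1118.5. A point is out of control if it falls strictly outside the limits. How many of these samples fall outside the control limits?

Compare each point to [1113.5, 1117.7]: sample 5 = 1118.5 > UCL.

1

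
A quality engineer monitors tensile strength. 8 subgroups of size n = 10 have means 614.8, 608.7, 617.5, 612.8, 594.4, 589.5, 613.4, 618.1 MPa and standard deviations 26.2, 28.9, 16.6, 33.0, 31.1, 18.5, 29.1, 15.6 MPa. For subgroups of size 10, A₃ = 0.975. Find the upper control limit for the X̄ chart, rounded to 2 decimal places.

X̄̄ = (614.8 + 608.7 + 617.5 + 612.8 + 594.4 + 589.5 + 613.4 + 618.1) / 8 = 608.6500
s̄ = (26.2 + 28.9 + 16.6 + 33.0 + 31.1 + 18.5 + 29.1 + 15.6) / 8 = 24.8750
UCL = X̄̄ + A₃·s̄ = 608.6500 + 0.975 × 24.8750 = 632.9031

632.90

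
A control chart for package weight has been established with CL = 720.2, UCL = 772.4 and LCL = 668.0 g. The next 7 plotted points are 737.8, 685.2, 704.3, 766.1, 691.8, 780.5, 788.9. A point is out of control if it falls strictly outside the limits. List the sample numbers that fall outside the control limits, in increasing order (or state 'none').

6, 7

Compare each point to [668.0, 772.4]: sample 6 = 780.5 > UCL; sample 7 = 788.9 > UCL.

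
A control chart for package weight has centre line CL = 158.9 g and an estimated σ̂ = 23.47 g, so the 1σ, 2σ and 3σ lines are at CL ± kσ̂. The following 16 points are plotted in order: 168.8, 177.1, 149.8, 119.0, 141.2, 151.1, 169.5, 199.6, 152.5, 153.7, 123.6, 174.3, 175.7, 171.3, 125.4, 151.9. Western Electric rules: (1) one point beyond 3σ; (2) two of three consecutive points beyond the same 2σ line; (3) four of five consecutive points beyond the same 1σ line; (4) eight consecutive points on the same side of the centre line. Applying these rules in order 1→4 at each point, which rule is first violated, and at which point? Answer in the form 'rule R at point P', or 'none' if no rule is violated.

Zone of each point (C = within 1σ̂, B = 1σ̂–2σ̂, A = 2σ̂–3σ̂, * = beyond 3σ̂; sign = side of CL): 1:+C, 2:+C, 3:-C, 4:-B, 5:-C, 6:-C, 7:+C, 8:+B, 9:-C, 10:-C, 11:-B, 12:+C, 13:+C, 14:+C, 15:-B, 16:-C
No rule fires across all 16 points.

none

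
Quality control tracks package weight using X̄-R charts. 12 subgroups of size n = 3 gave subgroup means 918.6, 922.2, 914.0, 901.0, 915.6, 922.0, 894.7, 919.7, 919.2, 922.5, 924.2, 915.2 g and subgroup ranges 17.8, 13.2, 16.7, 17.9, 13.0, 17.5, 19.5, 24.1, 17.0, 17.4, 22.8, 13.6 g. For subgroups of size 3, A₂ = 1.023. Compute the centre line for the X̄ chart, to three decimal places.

X̄̄ = (918.6 + 922.2 + 914.0 + 901.0 + 915.6 + 922.0 + 894.7 + 919.7 + 919.2 + 922.5 + 924.2 + 915.2) / 12 = 10988.9000 / 12 = 915.7417
CL = X̄̄ = 915.7417

915.742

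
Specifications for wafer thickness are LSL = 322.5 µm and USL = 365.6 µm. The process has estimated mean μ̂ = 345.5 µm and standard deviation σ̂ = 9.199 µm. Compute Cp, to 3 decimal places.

0.781

Cp = (USL − LSL) / (6σ̂) = (365.6 − 322.5) / (6 × 9.199) = 43.1000 / 55.1940 = 0.7809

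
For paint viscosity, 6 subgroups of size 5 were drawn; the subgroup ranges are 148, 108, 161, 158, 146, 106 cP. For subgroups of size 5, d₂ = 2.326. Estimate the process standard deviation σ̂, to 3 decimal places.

R̄ = (148 + 108 + 161 + 158 + 146 + 106) / 6 = 137.8333
σ̂ = R̄ / d₂ = 137.8333 / 2.326 = 59.2577

59.258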